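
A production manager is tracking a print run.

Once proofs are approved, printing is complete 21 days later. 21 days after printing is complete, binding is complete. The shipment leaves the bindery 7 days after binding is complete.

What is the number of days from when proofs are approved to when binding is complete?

Causal path: proofs are approved → printing is complete → binding is complete.
Total delay along the path: 21 + 21 = 42 days.

42 days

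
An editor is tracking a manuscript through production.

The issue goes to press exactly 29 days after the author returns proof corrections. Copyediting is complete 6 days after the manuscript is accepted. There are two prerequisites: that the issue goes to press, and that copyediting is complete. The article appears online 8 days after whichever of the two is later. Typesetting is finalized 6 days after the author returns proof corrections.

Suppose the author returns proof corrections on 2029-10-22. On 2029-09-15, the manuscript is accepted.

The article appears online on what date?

The author returns proof corrections: Oct 22, 2029.
The issue goes to press: Oct 22, 2029 + 29 days = Nov 20, 2029.
The manuscript is accepted: Sep 15, 2029.
Copyediting is complete: Sep 15, 2029 + 6 days = Sep 21, 2029.
Both prerequisites met — the issue goes to press (Nov 20, 2029), copyediting is complete (Sep 21, 2029); the later is Nov 20, 2029.
The article appears online: Nov 20, 2029 + 8 days = Nov 28, 2029.

2029-11-28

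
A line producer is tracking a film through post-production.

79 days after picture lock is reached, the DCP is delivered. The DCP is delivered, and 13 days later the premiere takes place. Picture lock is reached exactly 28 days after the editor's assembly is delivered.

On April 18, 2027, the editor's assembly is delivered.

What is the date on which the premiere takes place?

The editor's assembly is delivered: Apr 18, 2027.
Picture lock is reached: Apr 18, 2027 + 28 days = May 16, 2027.
The DCP is delivered: May 16, 2027 + 79 days = Aug 3, 2027.
The premiere takes place: Aug 3, 2027 + 13 days = Aug 16, 2027.

August 16, 2027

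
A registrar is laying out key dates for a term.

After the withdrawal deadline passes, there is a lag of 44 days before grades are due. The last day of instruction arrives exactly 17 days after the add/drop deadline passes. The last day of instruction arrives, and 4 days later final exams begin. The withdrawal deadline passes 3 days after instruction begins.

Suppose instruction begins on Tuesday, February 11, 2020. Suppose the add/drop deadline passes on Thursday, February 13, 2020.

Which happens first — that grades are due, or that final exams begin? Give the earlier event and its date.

Final exams begin — Thursday, March 5, 2020

Instruction begins: Feb 11, 2020.
The withdrawal deadline passes: Feb 11, 2020 + 3 days = Feb 14, 2020.
Grades are due: Feb 14, 2020 + 44 days = Mar 29, 2020.
The add/drop deadline passes: Feb 13, 2020.
The last day of instruction arrives: Feb 13, 2020 + 17 days = Mar 1, 2020.
Final exams begin: Mar 1, 2020 + 4 days = Mar 5, 2020.
Comparing: grades are due on Mar 29, 2020 vs final exams begin on Mar 5, 2020. Earlier: final exams begin.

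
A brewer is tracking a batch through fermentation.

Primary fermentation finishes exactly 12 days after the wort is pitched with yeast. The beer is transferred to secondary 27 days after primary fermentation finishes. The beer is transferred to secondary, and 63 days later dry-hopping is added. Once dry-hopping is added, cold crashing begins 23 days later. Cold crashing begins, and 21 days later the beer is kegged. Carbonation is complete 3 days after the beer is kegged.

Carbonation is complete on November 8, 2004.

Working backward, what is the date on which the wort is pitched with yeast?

Carbonation is complete: Nov 8, 2004.
The beer is kegged: Nov 8, 2004 − 3 days = Nov 5, 2004.
Cold crashing begins: Nov 5, 2004 − 21 days = Oct 15, 2004.
Dry-hopping is added: Oct 15, 2004 − 23 days = Sep 22, 2004.
The beer is transferred to secondary: Sep 22, 2004 − 63 days = Jul 21, 2004.
Primary fermentation finishes: Jul 21, 2004 − 27 days = Jun 24, 2004.
The wort is pitched with yeast: Jun 24, 2004 − 12 days = Jun 12, 2004.

June 12, 2004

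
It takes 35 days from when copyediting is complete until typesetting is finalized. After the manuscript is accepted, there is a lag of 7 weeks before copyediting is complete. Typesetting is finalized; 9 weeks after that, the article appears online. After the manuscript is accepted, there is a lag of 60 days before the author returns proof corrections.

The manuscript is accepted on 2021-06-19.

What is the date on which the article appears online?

2021-11-13

The manuscript is accepted: Jun 19, 2021.
Copyediting is complete: Jun 19, 2021 + 7 weeks = Aug 7, 2021.
Typesetting is finalized: Aug 7, 2021 + 35 days = Sep 11, 2021.
The article appears online: Sep 11, 2021 + 9 weeks = Nov 13, 2021.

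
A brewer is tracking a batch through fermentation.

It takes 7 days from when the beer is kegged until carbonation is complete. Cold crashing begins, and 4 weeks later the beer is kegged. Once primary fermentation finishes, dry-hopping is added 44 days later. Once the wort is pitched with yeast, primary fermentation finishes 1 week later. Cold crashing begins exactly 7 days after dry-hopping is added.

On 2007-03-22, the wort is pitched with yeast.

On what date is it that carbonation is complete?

The wort is pitched with yeast: Mar 22, 2007.
Primary fermentation finishes: Mar 22, 2007 + 1 week = Mar 29, 2007.
Dry-hopping is added: Mar 29, 2007 + 44 days = May 12, 2007.
Cold crashing begins: May 12, 2007 + 7 days = May 19, 2007.
The beer is kegged: May 19, 2007 + 4 weeks = Jun 16, 2007.
Carbonation is complete: Jun 16, 2007 + 7 days = Jun 23, 2007.

2007-06-23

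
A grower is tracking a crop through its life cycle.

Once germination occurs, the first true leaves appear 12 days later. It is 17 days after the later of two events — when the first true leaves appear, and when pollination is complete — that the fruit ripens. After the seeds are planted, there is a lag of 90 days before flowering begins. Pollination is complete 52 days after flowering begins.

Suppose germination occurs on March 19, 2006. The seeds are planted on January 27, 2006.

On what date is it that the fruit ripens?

July 5, 2006

Germination occurs: Mar 19, 2006.
The first true leaves appear: Mar 19, 2006 + 12 days = Mar 31, 2006.
The seeds are planted: Jan 27, 2006.
Flowering begins: Jan 27, 2006 + 90 days = Apr 27, 2006.
Pollination is complete: Apr 27, 2006 + 52 days = Jun 18, 2006.
Both prerequisites met — the first true leaves appear (Mar 31, 2006), pollination is complete (Jun 18, 2006); the later is Jun 18, 2006.
The fruit ripens: Jun 18, 2006 + 17 days = Jul 5, 2006.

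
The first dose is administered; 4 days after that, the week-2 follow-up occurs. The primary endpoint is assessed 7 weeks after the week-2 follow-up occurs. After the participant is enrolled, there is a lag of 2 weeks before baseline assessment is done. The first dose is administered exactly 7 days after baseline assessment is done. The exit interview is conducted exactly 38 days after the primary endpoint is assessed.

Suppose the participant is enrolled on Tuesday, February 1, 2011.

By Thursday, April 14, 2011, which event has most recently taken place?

The week-2 follow-up occurs

The participant is enrolled: Feb 1, 2011.
Baseline assessment is done: Feb 1, 2011 + 2 weeks = Feb 15, 2011.
The first dose is administered: Feb 15, 2011 + 7 days = Feb 22, 2011.
The week-2 follow-up occurs: Feb 22, 2011 + 4 days = Feb 26, 2011.
The primary endpoint is assessed: Feb 26, 2011 + 7 weeks = Apr 16, 2011.
The exit interview is conducted: Apr 16, 2011 + 38 days = May 24, 2011.
Apr 14, 2011 falls between when the week-2 follow-up occurs (Feb 26, 2011) and when the primary endpoint is assessed (Apr 16, 2011).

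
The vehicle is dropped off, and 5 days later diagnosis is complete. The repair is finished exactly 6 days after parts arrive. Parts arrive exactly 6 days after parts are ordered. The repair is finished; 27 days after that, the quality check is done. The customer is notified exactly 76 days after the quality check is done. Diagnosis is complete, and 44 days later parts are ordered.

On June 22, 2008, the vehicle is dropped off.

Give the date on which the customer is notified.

December 3, 2008

The vehicle is dropped off: Jun 22, 2008.
Diagnosis is complete: Jun 22, 2008 + 5 days = Jun 27, 2008.
Parts are ordered: Jun 27, 2008 + 44 days = Aug 10, 2008.
Parts arrive: Aug 10, 2008 + 6 days = Aug 16, 2008.
The repair is finished: Aug 16, 2008 + 6 days = Aug 22, 2008.
The quality check is done: Aug 22, 2008 + 27 days = Sep 18, 2008.
The customer is notified: Sep 18, 2008 + 76 days = Dec 3, 2008.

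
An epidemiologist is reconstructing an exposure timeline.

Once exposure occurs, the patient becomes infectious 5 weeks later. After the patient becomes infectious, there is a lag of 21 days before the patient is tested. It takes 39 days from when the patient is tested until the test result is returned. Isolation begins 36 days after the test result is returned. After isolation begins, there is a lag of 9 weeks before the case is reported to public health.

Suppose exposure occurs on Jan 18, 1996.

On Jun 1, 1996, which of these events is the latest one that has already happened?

Exposure occurs: Jan 18, 1996.
The patient becomes infectious: Jan 18, 1996 + 5 weeks = Feb 22, 1996.
The patient is tested: Feb 22, 1996 + 21 days = Mar 14, 1996.
The test result is returned: Mar 14, 1996 + 39 days = Apr 22, 1996.
Isolation begins: Apr 22, 1996 + 36 days = May 28, 1996.
The case is reported to public health: May 28, 1996 + 9 weeks = Jul 30, 1996.
Jun 1, 1996 falls between when isolation begins (May 28, 1996) and when the case is reported to public health (Jul 30, 1996).

Isolation begins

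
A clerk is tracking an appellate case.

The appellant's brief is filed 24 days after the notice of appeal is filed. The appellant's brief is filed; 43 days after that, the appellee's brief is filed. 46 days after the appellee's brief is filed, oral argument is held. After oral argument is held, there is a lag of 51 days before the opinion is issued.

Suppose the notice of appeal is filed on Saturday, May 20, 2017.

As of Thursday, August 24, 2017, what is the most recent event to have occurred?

The appellee's brief is filed

The notice of appeal is filed: May 20, 2017.
The appellant's brief is filed: May 20, 2017 + 24 days = Jun 13, 2017.
The appellee's brief is filed: Jun 13, 2017 + 43 days = Jul 26, 2017.
Oral argument is held: Jul 26, 2017 + 46 days = Sep 10, 2017.
The opinion is issued: Sep 10, 2017 + 51 days = Oct 31, 2017.
Aug 24, 2017 falls between when the appellee's brief is filed (Jul 26, 2017) and when oral argument is held (Sep 10, 2017).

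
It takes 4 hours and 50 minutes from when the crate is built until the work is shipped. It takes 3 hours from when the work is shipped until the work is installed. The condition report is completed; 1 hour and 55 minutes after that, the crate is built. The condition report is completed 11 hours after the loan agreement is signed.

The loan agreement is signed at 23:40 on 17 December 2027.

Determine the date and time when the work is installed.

20:25 on 18 December 2027

The loan agreement is signed: 23:40 Dec 17, 2027.
The condition report is completed: 23:40 Dec 17, 2027 + 11h = 10:40 Dec 18, 2027.
The crate is built: 10:40 Dec 18, 2027 + 1h55m = 12:35 Dec 18, 2027.
The work is shipped: 12:35 Dec 18, 2027 + 4h50m = 17:25 Dec 18, 2027.
The work is installed: 17:25 Dec 18, 2027 + 3h = 20:25 Dec 18, 2027.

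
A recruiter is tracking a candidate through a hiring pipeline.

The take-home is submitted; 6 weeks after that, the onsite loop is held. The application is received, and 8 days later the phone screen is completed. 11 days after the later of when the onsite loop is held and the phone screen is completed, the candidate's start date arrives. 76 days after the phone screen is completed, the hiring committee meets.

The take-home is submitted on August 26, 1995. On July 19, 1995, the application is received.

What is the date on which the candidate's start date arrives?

The take-home is submitted: Aug 26, 1995.
The onsite loop is held: Aug 26, 1995 + 6 weeks = Oct 7, 1995.
The application is received: Jul 19, 1995.
The phone screen is completed: Jul 19, 1995 + 8 days = Jul 27, 1995.
Both prerequisites met — the onsite loop is held (Oct 7, 1995), the phone screen is completed (Jul 27, 1995); the later is Oct 7, 1995.
The candidate's start date arrives: Oct 7, 1995 + 11 days = Oct 18, 1995.

October 18, 1995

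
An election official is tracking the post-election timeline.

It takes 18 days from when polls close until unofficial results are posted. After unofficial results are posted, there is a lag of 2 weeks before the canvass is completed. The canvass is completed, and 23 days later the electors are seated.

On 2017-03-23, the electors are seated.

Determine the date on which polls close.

The electors are seated: Mar 23, 2017.
The canvass is completed: Mar 23, 2017 − 23 days = Feb 28, 2017.
Unofficial results are posted: Feb 28, 2017 − 2 weeks = Feb 14, 2017.
Polls close: Feb 14, 2017 − 18 days = Jan 27, 2017.

2017-01-27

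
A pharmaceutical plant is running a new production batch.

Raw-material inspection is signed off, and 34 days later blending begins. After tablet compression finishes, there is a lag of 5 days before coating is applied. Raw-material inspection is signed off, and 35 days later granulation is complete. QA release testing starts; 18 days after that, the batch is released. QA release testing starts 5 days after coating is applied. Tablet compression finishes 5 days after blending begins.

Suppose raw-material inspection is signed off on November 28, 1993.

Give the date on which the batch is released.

Raw-material inspection is signed off: Nov 28, 1993.
Blending begins: Nov 28, 1993 + 34 days = Jan 1, 1994.
Tablet compression finishes: Jan 1, 1994 + 5 days = Jan 6, 1994.
Coating is applied: Jan 6, 1994 + 5 days = Jan 11, 1994.
QA release testing starts: Jan 11, 1994 + 5 days = Jan 16, 1994.
The batch is released: Jan 16, 1994 + 18 days = Feb 3, 1994.

February 3, 1994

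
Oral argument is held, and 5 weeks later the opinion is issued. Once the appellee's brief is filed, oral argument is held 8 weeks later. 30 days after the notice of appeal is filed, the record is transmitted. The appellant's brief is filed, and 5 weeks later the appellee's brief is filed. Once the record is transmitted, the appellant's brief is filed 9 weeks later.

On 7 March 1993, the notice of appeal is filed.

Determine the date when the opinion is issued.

The notice of appeal is filed: Mar 7, 1993.
The record is transmitted: Mar 7, 1993 + 30 days = Apr 6, 1993.
The appellant's brief is filed: Apr 6, 1993 + 9 weeks = Jun 8, 1993.
The appellee's brief is filed: Jun 8, 1993 + 5 weeks = Jul 13, 1993.
Oral argument is held: Jul 13, 1993 + 8 weeks = Sep 7, 1993.
The opinion is issued: Sep 7, 1993 + 5 weeks = Oct 12, 1993.

12 October 1993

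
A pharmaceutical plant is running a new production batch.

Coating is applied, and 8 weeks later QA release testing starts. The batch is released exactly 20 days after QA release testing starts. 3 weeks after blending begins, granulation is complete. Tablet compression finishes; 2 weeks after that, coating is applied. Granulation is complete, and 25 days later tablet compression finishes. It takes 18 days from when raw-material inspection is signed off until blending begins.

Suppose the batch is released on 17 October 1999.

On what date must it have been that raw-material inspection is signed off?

16 May 1999

The batch is released: Oct 17, 1999.
QA release testing starts: Oct 17, 1999 − 20 days = Sep 27, 1999.
Coating is applied: Sep 27, 1999 − 8 weeks = Aug 2, 1999.
Tablet compression finishes: Aug 2, 1999 − 2 weeks = Jul 19, 1999.
Granulation is complete: Jul 19, 1999 − 25 days = Jun 24, 1999.
Blending begins: Jun 24, 1999 − 3 weeks = Jun 3, 1999.
Raw-material inspection is signed off: Jun 3, 1999 − 18 days = May 16, 1999.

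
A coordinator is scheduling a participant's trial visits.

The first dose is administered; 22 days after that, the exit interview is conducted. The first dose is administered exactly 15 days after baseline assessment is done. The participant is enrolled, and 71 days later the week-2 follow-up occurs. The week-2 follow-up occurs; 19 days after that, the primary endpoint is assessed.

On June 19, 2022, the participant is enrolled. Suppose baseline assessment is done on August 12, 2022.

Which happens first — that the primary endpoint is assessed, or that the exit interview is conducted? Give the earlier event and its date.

The primary endpoint is assessed — September 17, 2022

The participant is enrolled: Jun 19, 2022.
The week-2 follow-up occurs: Jun 19, 2022 + 71 days = Aug 29, 2022.
The primary endpoint is assessed: Aug 29, 2022 + 19 days = Sep 17, 2022.
Baseline assessment is done: Aug 12, 2022.
The first dose is administered: Aug 12, 2022 + 15 days = Aug 27, 2022.
The exit interview is conducted: Aug 27, 2022 + 22 days = Sep 18, 2022.
Comparing: the primary endpoint is assessed on Sep 17, 2022 vs the exit interview is conducted on Sep 18, 2022. Earlier: the primary endpoint is assessed.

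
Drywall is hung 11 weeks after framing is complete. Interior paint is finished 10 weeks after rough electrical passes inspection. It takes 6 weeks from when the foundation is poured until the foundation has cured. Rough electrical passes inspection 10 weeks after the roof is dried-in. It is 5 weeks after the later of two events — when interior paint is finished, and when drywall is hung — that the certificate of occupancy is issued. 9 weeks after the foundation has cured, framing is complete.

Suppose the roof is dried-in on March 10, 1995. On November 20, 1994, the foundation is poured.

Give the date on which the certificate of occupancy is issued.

September 1, 1995

The roof is dried-in: Mar 10, 1995.
Rough electrical passes inspection: Mar 10, 1995 + 10 weeks = May 19, 1995.
Interior paint is finished: May 19, 1995 + 10 weeks = Jul 28, 1995.
The foundation is poured: Nov 20, 1994.
The foundation has cured: Nov 20, 1994 + 6 weeks = Jan 1, 1995.
Framing is complete: Jan 1, 1995 + 9 weeks = Mar 5, 1995.
Drywall is hung: Mar 5, 1995 + 11 weeks = May 21, 1995.
Both prerequisites met — interior paint is finished (Jul 28, 1995), drywall is hung (May 21, 1995); the later is Jul 28, 1995.
The certificate of occupancy is issued: Jul 28, 1995 + 5 weeks = Sep 1, 1995.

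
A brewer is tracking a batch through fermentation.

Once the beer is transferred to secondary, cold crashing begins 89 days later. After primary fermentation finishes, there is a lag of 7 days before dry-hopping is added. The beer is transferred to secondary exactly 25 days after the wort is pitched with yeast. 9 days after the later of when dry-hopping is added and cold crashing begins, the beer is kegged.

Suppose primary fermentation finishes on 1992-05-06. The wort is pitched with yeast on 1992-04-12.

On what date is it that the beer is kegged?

1992-08-13

Primary fermentation finishes: May 6, 1992.
Dry-hopping is added: May 6, 1992 + 7 days = May 13, 1992.
The wort is pitched with yeast: Apr 12, 1992.
The beer is transferred to secondary: Apr 12, 1992 + 25 days = May 7, 1992.
Cold crashing begins: May 7, 1992 + 89 days = Aug 4, 1992.
Both prerequisites met — dry-hopping is added (May 13, 1992), cold crashing begins (Aug 4, 1992); the later is Aug 4, 1992.
The beer is kegged: Aug 4, 1992 + 9 days = Aug 13, 1992.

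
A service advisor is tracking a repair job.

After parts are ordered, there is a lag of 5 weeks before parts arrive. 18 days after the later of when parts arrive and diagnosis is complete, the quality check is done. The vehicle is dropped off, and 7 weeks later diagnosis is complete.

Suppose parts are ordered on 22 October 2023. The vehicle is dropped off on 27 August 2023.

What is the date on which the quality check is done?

Parts are ordered: Oct 22, 2023.
Parts arrive: Oct 22, 2023 + 5 weeks = Nov 26, 2023.
The vehicle is dropped off: Aug 27, 2023.
Diagnosis is complete: Aug 27, 2023 + 7 weeks = Oct 15, 2023.
Both prerequisites met — parts arrive (Nov 26, 2023), diagnosis is complete (Oct 15, 2023); the later is Nov 26, 2023.
The quality check is done: Nov 26, 2023 + 18 days = Dec 14, 2023.

14 December 2023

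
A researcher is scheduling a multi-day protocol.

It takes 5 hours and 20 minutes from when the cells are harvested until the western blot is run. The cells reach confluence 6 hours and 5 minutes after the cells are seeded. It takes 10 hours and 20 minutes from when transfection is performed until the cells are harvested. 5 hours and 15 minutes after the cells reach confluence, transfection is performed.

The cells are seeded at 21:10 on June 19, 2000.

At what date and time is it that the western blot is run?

00:10 on June 21, 2000

The cells are seeded: 21:10 Jun 19, 2000.
The cells reach confluence: 21:10 Jun 19, 2000 + 6h05m = 03:15 Jun 20, 2000.
Transfection is performed: 03:15 Jun 20, 2000 + 5h15m = 08:30 Jun 20, 2000.
The cells are harvested: 08:30 Jun 20, 2000 + 10h20m = 18:50 Jun 20, 2000.
The western blot is run: 18:50 Jun 20, 2000 + 5h20m = 00:10 Jun 21, 2000.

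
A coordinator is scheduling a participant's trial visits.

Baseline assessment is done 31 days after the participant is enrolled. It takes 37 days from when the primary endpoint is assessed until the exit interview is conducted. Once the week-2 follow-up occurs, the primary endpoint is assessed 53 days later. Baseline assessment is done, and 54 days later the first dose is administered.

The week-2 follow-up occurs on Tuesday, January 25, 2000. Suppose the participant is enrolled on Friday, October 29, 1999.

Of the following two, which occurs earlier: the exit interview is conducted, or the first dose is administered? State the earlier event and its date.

The week-2 follow-up occurs: Jan 25, 2000.
The primary endpoint is assessed: Jan 25, 2000 + 53 days = Mar 18, 2000.
The exit interview is conducted: Mar 18, 2000 + 37 days = Apr 24, 2000.
The participant is enrolled: Oct 29, 1999.
Baseline assessment is done: Oct 29, 1999 + 31 days = Nov 29, 1999.
The first dose is administered: Nov 29, 1999 + 54 days = Jan 22, 2000.
Comparing: the exit interview is conducted on Apr 24, 2000 vs the first dose is administered on Jan 22, 2000. Earlier: the first dose is administered.

The first dose is administered — Saturday, January 22, 2000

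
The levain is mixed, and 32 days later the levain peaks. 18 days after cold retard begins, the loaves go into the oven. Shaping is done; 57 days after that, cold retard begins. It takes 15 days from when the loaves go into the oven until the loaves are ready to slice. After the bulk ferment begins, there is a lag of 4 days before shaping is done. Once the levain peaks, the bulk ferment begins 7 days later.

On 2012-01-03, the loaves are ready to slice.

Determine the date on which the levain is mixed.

The loaves are ready to slice: Jan 3, 2012.
The loaves go into the oven: Jan 3, 2012 − 15 days = Dec 19, 2011.
Cold retard begins: Dec 19, 2011 − 18 days = Dec 1, 2011.
Shaping is done: Dec 1, 2011 − 57 days = Oct 5, 2011.
The bulk ferment begins: Oct 5, 2011 − 4 days = Oct 1, 2011.
The levain peaks: Oct 1, 2011 − 7 days = Sep 24, 2011.
The levain is mixed: Sep 24, 2011 − 32 days = Aug 23, 2011.

2011-08-23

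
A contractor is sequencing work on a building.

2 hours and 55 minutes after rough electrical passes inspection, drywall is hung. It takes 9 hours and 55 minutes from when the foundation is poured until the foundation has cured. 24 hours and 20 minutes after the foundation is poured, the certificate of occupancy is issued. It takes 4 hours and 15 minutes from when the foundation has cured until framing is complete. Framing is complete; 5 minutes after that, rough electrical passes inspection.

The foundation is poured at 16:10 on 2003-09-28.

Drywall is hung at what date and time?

The foundation is poured: 16:10 Sep 28, 2003.
The foundation has cured: 16:10 Sep 28, 2003 + 9h55m = 02:05 Sep 29, 2003.
Framing is complete: 02:05 Sep 29, 2003 + 4h15m = 06:20 Sep 29, 2003.
Rough electrical passes inspection: 06:20 Sep 29, 2003 + 5m = 06:25 Sep 29, 2003.
Drywall is hung: 06:25 Sep 29, 2003 + 2h55m = 09:20 Sep 29, 2003.

09:20 on 2003-09-29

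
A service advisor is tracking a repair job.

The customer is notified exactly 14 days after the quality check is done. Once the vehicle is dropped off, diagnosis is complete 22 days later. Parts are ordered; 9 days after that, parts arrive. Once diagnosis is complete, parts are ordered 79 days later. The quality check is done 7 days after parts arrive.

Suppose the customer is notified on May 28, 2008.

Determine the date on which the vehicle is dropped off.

The customer is notified: May 28, 2008.
The quality check is done: May 28, 2008 − 14 days = May 14, 2008.
Parts arrive: May 14, 2008 − 7 days = May 7, 2008.
Parts are ordered: May 7, 2008 − 9 days = Apr 28, 2008.
Diagnosis is complete: Apr 28, 2008 − 79 days = Feb 9, 2008.
The vehicle is dropped off: Feb 9, 2008 − 22 days = Jan 18, 2008.

Jan 18, 2008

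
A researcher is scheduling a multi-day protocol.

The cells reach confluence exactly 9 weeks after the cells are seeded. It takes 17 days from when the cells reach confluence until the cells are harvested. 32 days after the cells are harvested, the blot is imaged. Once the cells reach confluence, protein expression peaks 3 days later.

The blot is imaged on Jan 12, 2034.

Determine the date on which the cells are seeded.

Sep 22, 2033

The blot is imaged: Jan 12, 2034.
The cells are harvested: Jan 12, 2034 − 32 days = Dec 11, 2033.
The cells reach confluence: Dec 11, 2033 − 17 days = Nov 24, 2033.
The cells are seeded: Nov 24, 2033 − 9 weeks = Sep 22, 2033.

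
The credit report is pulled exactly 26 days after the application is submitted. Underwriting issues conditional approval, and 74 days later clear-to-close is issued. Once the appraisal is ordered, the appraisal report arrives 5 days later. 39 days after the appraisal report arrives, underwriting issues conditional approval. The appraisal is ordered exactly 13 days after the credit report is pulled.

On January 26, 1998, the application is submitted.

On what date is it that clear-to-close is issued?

July 2, 1998

The application is submitted: Jan 26, 1998.
The credit report is pulled: Jan 26, 1998 + 26 days = Feb 21, 1998.
The appraisal is ordered: Feb 21, 1998 + 13 days = Mar 6, 1998.
The appraisal report arrives: Mar 6, 1998 + 5 days = Mar 11, 1998.
Underwriting issues conditional approval: Mar 11, 1998 + 39 days = Apr 19, 1998.
Clear-to-close is issued: Apr 19, 1998 + 74 days = Jul 2, 1998.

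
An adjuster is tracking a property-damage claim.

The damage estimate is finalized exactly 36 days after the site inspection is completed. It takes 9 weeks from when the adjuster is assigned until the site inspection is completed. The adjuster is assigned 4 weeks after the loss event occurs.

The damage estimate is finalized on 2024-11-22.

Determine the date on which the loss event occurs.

The damage estimate is finalized: Nov 22, 2024.
The site inspection is completed: Nov 22, 2024 − 36 days = Oct 17, 2024.
The adjuster is assigned: Oct 17, 2024 − 9 weeks = Aug 15, 2024.
The loss event occurs: Aug 15, 2024 − 4 weeks = Jul 18, 2024.

2024-07-18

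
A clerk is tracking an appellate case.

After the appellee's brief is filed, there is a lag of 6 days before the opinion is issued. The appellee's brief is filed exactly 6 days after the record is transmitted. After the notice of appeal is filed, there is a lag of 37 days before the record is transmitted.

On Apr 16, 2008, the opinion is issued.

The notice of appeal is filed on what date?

The opinion is issued: Apr 16, 2008.
The appellee's brief is filed: Apr 16, 2008 − 6 days = Apr 10, 2008.
The record is transmitted: Apr 10, 2008 − 6 days = Apr 4, 2008.
The notice of appeal is filed: Apr 4, 2008 − 37 days = Feb 27, 2008.

Feb 27, 2008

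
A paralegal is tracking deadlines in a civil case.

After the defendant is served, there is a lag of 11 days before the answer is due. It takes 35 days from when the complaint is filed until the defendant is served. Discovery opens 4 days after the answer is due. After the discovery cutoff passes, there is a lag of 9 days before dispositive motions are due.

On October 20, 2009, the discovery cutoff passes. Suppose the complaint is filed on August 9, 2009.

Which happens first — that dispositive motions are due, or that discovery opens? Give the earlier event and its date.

Discovery opens — September 28, 2009

The discovery cutoff passes: Oct 20, 2009.
Dispositive motions are due: Oct 20, 2009 + 9 days = Oct 29, 2009.
The complaint is filed: Aug 9, 2009.
The defendant is served: Aug 9, 2009 + 35 days = Sep 13, 2009.
The answer is due: Sep 13, 2009 + 11 days = Sep 24, 2009.
Discovery opens: Sep 24, 2009 + 4 days = Sep 28, 2009.
Comparing: dispositive motions are due on Oct 29, 2009 vs discovery opens on Sep 28, 2009. Earlier: discovery opens.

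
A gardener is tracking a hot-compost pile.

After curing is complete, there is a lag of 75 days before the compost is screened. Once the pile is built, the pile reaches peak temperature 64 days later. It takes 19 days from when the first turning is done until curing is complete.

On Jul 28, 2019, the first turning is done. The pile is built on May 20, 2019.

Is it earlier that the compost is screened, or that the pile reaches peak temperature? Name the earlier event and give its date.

The pile reaches peak temperature — Jul 23, 2019

The first turning is done: Jul 28, 2019.
Curing is complete: Jul 28, 2019 + 19 days = Aug 16, 2019.
The compost is screened: Aug 16, 2019 + 75 days = Oct 30, 2019.
The pile is built: May 20, 2019.
The pile reaches peak temperature: May 20, 2019 + 64 days = Jul 23, 2019.
Comparing: the compost is screened on Oct 30, 2019 vs the pile reaches peak temperature on Jul 23, 2019. Earlier: the pile reaches peak temperature.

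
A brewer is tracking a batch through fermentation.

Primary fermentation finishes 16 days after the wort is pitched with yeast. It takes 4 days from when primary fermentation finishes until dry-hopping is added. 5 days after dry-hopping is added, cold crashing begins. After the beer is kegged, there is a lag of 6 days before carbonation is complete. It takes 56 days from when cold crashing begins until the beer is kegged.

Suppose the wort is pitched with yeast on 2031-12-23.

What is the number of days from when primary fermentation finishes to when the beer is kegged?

Causal path: primary fermentation finishes → dry-hopping is added → cold crashing begins → the beer is kegged.
Total delay along the path: 4 + 5 + 56 = 65 days.

65 days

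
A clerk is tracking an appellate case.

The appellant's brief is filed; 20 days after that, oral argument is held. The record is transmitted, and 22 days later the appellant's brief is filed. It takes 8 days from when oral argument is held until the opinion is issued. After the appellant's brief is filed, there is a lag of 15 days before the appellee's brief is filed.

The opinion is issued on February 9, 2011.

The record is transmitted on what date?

The opinion is issued: Feb 9, 2011.
Oral argument is held: Feb 9, 2011 − 8 days = Feb 1, 2011.
The appellant's brief is filed: Feb 1, 2011 − 20 days = Jan 12, 2011.
The record is transmitted: Jan 12, 2011 − 22 days = Dec 21, 2010.

December 21, 2010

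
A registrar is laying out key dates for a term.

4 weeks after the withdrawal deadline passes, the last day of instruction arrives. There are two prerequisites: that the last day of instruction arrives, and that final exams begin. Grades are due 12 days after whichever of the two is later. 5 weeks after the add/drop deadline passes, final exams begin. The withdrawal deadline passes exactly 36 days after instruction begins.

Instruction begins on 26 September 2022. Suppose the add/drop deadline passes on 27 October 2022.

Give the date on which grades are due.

13 December 2022

Instruction begins: Sep 26, 2022.
The withdrawal deadline passes: Sep 26, 2022 + 36 days = Nov 1, 2022.
The last day of instruction arrives: Nov 1, 2022 + 4 weeks = Nov 29, 2022.
The add/drop deadline passes: Oct 27, 2022.
Final exams begin: Oct 27, 2022 + 5 weeks = Dec 1, 2022.
Both prerequisites met — the last day of instruction arrives (Nov 29, 2022), final exams begin (Dec 1, 2022); the later is Dec 1, 2022.
Grades are due: Dec 1, 2022 + 12 days = Dec 13, 2022.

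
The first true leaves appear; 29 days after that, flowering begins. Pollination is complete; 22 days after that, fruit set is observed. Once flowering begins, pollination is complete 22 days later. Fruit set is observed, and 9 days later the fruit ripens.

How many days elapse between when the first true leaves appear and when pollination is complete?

Causal path: the first true leaves appear → flowering begins → pollination is complete.
Total delay along the path: 29 + 22 = 51 days.

51 days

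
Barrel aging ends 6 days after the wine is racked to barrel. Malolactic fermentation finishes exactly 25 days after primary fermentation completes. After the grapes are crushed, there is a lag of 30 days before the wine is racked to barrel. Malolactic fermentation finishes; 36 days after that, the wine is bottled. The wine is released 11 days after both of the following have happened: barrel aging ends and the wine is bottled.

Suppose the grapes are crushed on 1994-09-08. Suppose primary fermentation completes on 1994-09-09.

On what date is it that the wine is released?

The grapes are crushed: Sep 8, 1994.
The wine is racked to barrel: Sep 8, 1994 + 30 days = Oct 8, 1994.
Barrel aging ends: Oct 8, 1994 + 6 days = Oct 14, 1994.
Primary fermentation completes: Sep 9, 1994.
Malolactic fermentation finishes: Sep 9, 1994 + 25 days = Oct 4, 1994.
The wine is bottled: Oct 4, 1994 + 36 days = Nov 9, 1994.
Both prerequisites met — barrel aging ends (Oct 14, 1994), the wine is bottled (Nov 9, 1994); the later is Nov 9, 1994.
The wine is released: Nov 9, 1994 + 11 days = Nov 20, 1994.

1994-11-20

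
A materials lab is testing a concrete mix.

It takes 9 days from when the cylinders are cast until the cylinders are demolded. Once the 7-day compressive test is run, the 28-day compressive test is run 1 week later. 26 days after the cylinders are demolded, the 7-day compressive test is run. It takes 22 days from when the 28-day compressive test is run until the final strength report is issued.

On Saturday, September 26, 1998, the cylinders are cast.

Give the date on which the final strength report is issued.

Sunday, November 29, 1998

The cylinders are cast: Sep 26, 1998.
The cylinders are demolded: Sep 26, 1998 + 9 days = Oct 5, 1998.
The 7-day compressive test is run: Oct 5, 1998 + 26 days = Oct 31, 1998.
The 28-day compressive test is run: Oct 31, 1998 + 1 week = Nov 7, 1998.
The final strength report is issued: Nov 7, 1998 + 22 days = Nov 29, 1998.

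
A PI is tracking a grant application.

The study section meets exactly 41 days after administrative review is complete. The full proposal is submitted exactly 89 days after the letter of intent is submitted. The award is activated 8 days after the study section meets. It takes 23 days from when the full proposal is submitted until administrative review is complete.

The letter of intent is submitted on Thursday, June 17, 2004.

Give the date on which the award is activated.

Thursday, November 25, 2004

The letter of intent is submitted: Jun 17, 2004.
The full proposal is submitted: Jun 17, 2004 + 89 days = Sep 14, 2004.
Administrative review is complete: Sep 14, 2004 + 23 days = Oct 7, 2004.
The study section meets: Oct 7, 2004 + 41 days = Nov 17, 2004.
The award is activated: Nov 17, 2004 + 8 days = Nov 25, 2004.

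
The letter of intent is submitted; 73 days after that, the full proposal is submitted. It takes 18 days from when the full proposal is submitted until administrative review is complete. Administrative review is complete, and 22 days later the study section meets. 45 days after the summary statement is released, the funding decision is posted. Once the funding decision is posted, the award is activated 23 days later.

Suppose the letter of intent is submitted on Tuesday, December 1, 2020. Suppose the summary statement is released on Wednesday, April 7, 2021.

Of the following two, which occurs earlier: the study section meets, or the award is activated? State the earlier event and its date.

The letter of intent is submitted: Dec 1, 2020.
The full proposal is submitted: Dec 1, 2020 + 73 days = Feb 12, 2021.
Administrative review is complete: Feb 12, 2021 + 18 days = Mar 2, 2021.
The study section meets: Mar 2, 2021 + 22 days = Mar 24, 2021.
The summary statement is released: Apr 7, 2021.
The funding decision is posted: Apr 7, 2021 + 45 days = May 22, 2021.
The award is activated: May 22, 2021 + 23 days = Jun 14, 2021.
Comparing: the study section meets on Mar 24, 2021 vs the award is activated on Jun 14, 2021. Earlier: the study section meets.

The study section meets — Wednesday, March 24, 2021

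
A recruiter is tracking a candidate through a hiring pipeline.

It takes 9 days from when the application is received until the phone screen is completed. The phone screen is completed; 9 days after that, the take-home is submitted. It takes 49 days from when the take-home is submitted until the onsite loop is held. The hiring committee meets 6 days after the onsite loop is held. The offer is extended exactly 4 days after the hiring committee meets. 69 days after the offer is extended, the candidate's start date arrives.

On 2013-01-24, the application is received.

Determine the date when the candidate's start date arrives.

The application is received: Jan 24, 2013.
The phone screen is completed: Jan 24, 2013 + 9 days = Feb 2, 2013.
The take-home is submitted: Feb 2, 2013 + 9 days = Feb 11, 2013.
The onsite loop is held: Feb 11, 2013 + 49 days = Apr 1, 2013.
The hiring committee meets: Apr 1, 2013 + 6 days = Apr 7, 2013.
The offer is extended: Apr 7, 2013 + 4 days = Apr 11, 2013.
The candidate's start date arrives: Apr 11, 2013 + 69 days = Jun 19, 2013.

2013-06-19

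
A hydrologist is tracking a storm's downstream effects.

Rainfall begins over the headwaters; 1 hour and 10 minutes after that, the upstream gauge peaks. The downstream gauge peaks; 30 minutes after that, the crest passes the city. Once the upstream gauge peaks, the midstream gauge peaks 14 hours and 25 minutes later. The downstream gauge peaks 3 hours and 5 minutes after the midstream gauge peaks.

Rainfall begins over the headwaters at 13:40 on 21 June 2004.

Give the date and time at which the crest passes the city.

Rainfall begins over the headwaters: 13:40 Jun 21, 2004.
The upstream gauge peaks: 13:40 Jun 21, 2004 + 1h10m = 14:50 Jun 21, 2004.
The midstream gauge peaks: 14:50 Jun 21, 2004 + 14h25m = 05:15 Jun 22, 2004.
The downstream gauge peaks: 05:15 Jun 22, 2004 + 3h05m = 08:20 Jun 22, 2004.
The crest passes the city: 08:20 Jun 22, 2004 + 30m = 08:50 Jun 22, 2004.

08:50 on 22 June 2004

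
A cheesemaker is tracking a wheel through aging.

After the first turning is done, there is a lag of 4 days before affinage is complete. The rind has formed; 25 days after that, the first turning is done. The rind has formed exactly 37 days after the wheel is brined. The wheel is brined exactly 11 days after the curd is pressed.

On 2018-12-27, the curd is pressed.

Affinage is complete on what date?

The curd is pressed: Dec 27, 2018.
The wheel is brined: Dec 27, 2018 + 11 days = Jan 7, 2019.
The rind has formed: Jan 7, 2019 + 37 days = Feb 13, 2019.
The first turning is done: Feb 13, 2019 + 25 days = Mar 10, 2019.
Affinage is complete: Mar 10, 2019 + 4 days = Mar 14, 2019.

2019-03-14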